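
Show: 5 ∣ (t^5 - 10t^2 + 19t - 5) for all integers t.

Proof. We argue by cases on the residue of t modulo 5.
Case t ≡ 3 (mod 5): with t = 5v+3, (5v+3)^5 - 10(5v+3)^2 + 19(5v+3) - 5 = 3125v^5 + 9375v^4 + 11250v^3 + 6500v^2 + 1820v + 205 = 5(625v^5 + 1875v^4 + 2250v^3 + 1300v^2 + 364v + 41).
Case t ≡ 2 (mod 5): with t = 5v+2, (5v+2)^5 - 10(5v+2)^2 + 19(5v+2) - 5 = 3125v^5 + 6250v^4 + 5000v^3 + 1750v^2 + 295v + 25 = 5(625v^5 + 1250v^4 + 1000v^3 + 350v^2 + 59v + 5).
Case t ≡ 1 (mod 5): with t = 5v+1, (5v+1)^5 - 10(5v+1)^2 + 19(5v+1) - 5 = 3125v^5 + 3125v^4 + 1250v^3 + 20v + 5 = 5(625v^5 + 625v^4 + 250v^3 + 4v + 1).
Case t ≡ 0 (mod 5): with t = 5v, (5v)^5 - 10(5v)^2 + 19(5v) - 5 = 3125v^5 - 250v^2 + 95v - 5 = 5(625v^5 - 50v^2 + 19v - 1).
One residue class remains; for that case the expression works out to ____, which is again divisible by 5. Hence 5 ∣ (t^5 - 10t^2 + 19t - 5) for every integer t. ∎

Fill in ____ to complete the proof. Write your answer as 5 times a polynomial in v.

5(625v^5 + 2500v^4 + 4000v^3 + 3150v^2 + 1219v + 187)

Only t ≡ 4 (mod 5) is unaccounted for. Put t = 5v+4:
(5v+4)^5 - 10(5v+4)^2 + 19(5v+4) - 5 expands to 3125v^5 + 12500v^4 + 20000v^3 + 15750v^2 + 6095v + 935,
and factoring out 5 leaves 5(625v^5 + 2500v^4 + 4000v^3 + 3150v^2 + 1219v + 187).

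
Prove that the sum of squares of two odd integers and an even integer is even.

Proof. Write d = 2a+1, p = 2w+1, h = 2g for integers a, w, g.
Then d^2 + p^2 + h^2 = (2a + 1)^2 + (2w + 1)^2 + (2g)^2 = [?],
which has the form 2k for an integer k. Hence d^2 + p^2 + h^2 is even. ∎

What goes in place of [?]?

(2a + 1)^2 + (2w + 1)^2 + (2g)^2 = 4a^2 + 4a + 4g^2 + 4w^2 + 4w + 2
= 2(2a^2 + 2a + 2g^2 + 2w^2 + 2w + 1).
Since 2a^2 + 2a + 2g^2 + 2w^2 + 2w + 1 is an integer, the sum of squares is of the form 2k for an integer k.

2(2a^2 + 2a + 2g^2 + 2w^2 + 2w + 1)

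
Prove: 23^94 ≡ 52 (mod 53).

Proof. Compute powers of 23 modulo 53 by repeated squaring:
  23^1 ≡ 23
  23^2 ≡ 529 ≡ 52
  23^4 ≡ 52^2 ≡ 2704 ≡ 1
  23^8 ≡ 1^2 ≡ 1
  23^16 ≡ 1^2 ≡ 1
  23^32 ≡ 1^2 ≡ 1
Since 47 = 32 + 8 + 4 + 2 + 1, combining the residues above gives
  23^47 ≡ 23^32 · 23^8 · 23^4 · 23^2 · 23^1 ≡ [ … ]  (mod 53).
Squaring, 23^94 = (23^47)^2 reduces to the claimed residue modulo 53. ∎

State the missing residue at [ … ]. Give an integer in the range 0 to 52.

Multiply the listed residues: 1 · 1 · 1 · 52 · 23 = 1 → 1 → 52 → 1196.
Reducing modulo 53: 1196 = 22·53 + 30, so 23^47 ≡ 30.

30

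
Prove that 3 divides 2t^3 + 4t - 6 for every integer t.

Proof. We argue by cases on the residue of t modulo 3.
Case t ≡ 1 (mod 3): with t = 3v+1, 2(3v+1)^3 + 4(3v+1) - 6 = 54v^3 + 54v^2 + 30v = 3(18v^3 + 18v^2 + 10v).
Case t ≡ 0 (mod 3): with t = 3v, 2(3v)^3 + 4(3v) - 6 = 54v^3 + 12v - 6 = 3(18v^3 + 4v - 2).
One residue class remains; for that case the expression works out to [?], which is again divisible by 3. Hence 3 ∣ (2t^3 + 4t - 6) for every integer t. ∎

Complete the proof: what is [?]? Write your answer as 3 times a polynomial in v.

3(18v^3 + 36v^2 + 28v + 6)

Only t ≡ 2 (mod 3) is unaccounted for. Put t = 3v+2:
2(3v+2)^3 + 4(3v+2) - 6 expands to 54v^3 + 108v^2 + 84v + 18,
and factoring out 3 leaves 3(18v^3 + 36v^2 + 28v + 6).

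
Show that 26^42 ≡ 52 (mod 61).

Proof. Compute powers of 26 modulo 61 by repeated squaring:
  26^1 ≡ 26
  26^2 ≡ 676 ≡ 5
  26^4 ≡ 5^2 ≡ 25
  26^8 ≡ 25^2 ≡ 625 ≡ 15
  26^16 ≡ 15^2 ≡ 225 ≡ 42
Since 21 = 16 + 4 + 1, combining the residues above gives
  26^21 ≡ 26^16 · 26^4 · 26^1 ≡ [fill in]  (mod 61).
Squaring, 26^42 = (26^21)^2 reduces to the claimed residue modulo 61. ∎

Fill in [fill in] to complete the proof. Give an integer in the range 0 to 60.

33

Multiply the listed residues: 42 · 25 · 26 = 1050 → 27300.
Reducing modulo 61: 27300 = 447·61 + 33, so 26^21 ≡ 33.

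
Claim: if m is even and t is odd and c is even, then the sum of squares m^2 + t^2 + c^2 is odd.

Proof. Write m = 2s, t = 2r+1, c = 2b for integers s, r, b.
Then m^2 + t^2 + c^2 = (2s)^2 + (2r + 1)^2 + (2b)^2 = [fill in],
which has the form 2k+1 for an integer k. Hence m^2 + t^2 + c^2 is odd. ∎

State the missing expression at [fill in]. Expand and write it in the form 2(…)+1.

Expanding: (2s)^2 + (2r + 1)^2 + (2b)^2 = 4b^2 + 4r^2 + 4r + 4s^2 + 1.
Every term except the constant is even, so this is 2(2b^2 + 2r^2 + 2r + 2s^2) + 1,
and 2b^2 + 2r^2 + 2r + 2s^2 ∈ ℤ gives the required form.

2(2b^2 + 2r^2 + 2r + 2s^2) + 1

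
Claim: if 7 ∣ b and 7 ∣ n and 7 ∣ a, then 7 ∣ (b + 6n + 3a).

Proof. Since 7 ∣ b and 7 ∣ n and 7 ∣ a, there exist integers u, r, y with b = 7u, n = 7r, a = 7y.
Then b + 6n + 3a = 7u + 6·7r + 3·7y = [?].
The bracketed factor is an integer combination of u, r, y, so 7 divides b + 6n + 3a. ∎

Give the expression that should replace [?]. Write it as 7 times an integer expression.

Pull the common 7 out of every term: 7u + 6·7r + 3·7y = 7(6r + u + 3y).
6r + u + 3y is an integer, which exhibits the divisibility.

7(6r + u + 3y)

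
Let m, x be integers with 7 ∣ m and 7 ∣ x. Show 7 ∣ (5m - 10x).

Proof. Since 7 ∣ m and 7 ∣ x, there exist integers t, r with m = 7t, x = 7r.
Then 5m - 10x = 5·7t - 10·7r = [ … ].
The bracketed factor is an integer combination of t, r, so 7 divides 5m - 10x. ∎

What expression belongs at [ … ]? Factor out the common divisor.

7(-10r + 5t)

Pull the common 7 out of every term: 5·7t - 10·7r = 7(-10r + 5t).
-10r + 5t is an integer, which exhibits the divisibility.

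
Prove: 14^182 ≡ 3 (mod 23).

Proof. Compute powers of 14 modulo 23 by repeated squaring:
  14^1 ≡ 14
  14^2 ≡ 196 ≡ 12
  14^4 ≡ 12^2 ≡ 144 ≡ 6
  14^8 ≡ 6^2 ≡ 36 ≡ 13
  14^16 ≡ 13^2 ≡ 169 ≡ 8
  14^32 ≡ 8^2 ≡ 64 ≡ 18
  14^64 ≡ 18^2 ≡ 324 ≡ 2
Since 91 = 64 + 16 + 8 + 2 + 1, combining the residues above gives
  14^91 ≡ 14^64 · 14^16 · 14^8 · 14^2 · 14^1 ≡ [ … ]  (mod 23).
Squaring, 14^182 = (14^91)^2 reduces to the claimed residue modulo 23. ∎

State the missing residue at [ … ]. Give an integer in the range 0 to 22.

7

14^64 · 14^16 · 14^8 · 14^2 · 14^1 ≡ 2 · 8 · 13 · 12 · 14 = 34944.
34944 mod 23 = 7, so 14^91 ≡ 7 (mod 23).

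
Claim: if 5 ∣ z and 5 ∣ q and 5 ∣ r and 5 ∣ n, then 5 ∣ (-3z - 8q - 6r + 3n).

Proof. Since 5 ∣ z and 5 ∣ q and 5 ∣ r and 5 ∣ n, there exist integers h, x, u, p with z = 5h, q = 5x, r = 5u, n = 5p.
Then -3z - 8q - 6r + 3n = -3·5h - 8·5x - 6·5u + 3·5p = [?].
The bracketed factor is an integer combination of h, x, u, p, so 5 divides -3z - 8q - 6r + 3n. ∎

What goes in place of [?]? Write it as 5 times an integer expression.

5(-3h + 3p - 6u - 8x)

Each term has a factor of 5: -3·5h - 8·5x - 6·5u + 3·5p = 5·(-3h + 3p - 6u - 8x).
Since -3h + 3p - 6u - 8x is an integer, 5 ∣ (-3z - 8q - 6r + 3n).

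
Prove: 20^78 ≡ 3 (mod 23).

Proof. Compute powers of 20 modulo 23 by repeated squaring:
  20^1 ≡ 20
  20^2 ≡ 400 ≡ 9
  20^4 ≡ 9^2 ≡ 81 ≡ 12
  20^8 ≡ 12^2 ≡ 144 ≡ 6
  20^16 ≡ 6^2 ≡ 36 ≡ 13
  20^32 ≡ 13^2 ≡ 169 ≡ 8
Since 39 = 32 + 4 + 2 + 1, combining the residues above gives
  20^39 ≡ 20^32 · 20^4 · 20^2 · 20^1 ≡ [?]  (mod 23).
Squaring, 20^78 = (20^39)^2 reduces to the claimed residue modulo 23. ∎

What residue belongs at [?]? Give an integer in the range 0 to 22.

7

20^32 · 20^4 · 20^2 · 20^1 ≡ 8 · 12 · 9 · 20 = 17280.
17280 mod 23 = 7, so 20^39 ≡ 7 (mod 23).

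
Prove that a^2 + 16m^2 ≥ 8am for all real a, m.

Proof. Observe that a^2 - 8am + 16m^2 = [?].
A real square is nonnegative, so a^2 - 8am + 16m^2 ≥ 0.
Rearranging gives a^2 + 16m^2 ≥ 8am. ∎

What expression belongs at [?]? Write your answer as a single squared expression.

a^2 - 8am + 16m^2 is a perfect-square trinomial: the outer terms are (a)^2 and (4m)^2, and the cross term is -2·a·4m.
So a^2 - 8am + 16m^2 = (a - 4m)^2 ≥ 0.

(a - 4m)^2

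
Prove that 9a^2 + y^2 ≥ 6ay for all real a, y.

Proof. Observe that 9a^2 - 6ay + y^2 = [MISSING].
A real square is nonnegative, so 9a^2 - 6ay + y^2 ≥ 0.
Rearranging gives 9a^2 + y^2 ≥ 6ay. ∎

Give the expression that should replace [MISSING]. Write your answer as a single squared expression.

(3a - y)^2

The leading and trailing coefficients are 3^2 and 1^2, and 6 = 2·3·1, so the trinomial is (3a - y)^2.
Hence 9a^2 - 6ay + y^2 ≥ 0.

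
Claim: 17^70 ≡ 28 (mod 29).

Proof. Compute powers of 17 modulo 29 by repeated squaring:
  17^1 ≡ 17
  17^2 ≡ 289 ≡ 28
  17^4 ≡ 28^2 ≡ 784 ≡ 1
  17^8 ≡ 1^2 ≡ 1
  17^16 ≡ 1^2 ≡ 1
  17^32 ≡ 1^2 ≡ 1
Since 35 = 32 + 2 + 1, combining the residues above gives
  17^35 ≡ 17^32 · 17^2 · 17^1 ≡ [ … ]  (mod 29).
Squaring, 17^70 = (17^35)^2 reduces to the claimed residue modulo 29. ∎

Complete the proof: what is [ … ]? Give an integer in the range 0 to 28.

12

Multiply the listed residues: 1 · 28 · 17 = 28 → 476.
Reducing modulo 29: 476 = 16·29 + 12, so 17^35 ≡ 12.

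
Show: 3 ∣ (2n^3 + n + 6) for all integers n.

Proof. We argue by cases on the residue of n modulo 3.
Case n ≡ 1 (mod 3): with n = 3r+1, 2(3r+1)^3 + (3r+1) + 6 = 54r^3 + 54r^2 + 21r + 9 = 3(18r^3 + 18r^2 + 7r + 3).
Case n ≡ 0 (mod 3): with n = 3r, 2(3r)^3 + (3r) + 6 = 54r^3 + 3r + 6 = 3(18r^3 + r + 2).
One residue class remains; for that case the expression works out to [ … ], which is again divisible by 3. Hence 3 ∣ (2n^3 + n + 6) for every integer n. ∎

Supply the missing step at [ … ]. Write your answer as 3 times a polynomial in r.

Only n ≡ 2 (mod 3) is unaccounted for. Put n = 3r+2:
2(3r+2)^3 + (3r+2) + 6 expands to 54r^3 + 108r^2 + 75r + 24,
and factoring out 3 leaves 3(18r^3 + 36r^2 + 25r + 8).

3(18r^3 + 36r^2 + 25r + 8)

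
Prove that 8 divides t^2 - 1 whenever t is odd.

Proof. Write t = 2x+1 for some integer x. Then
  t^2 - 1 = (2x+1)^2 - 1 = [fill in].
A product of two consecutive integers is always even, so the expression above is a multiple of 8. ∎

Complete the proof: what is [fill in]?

(2x+1)^2 - 1 = 4x^2 + 4x + 1 - 1 = 4x^2 + 4x = 4x(x+1).
Since x and x+1 are consecutive, x(x+1) is even, and 4·(even) is a multiple of 8.

4x(x + 1)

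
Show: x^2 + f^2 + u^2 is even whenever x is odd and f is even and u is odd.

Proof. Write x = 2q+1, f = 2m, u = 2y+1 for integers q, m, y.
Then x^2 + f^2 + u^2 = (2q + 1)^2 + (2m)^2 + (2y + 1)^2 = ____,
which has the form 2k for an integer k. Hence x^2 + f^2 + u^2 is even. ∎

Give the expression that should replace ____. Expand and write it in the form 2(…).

2(2m^2 + 2q^2 + 2q + 2y^2 + 2y + 1)

(2q + 1)^2 + (2m)^2 + (2y + 1)^2 = 4m^2 + 4q^2 + 4q + 4y^2 + 4y + 2
= 2(2m^2 + 2q^2 + 2q + 2y^2 + 2y + 1).
Since 2m^2 + 2q^2 + 2q + 2y^2 + 2y + 1 is an integer, the sum of squares is of the form 2k for an integer k.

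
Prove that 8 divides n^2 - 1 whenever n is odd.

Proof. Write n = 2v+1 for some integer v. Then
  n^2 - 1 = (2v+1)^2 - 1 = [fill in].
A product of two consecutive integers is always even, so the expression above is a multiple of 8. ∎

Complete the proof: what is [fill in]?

(2v+1)^2 - 1 = 4v^2 + 4v + 1 - 1 = 4v^2 + 4v = 4v(v+1).
Since v and v+1 are consecutive, v(v+1) is even, and 4·(even) is a multiple of 8.

4v(v + 1)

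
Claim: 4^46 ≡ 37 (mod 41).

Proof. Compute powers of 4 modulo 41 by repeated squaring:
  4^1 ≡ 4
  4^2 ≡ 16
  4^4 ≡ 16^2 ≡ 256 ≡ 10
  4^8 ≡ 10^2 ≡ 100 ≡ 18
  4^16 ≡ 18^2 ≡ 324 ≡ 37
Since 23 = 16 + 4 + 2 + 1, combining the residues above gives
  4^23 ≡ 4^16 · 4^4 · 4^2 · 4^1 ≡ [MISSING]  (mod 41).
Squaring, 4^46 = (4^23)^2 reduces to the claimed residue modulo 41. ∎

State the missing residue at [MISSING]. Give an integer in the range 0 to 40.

Multiply the listed residues: 37 · 10 · 16 · 4 = 370 → 5920 → 23680.
Reducing modulo 41: 23680 = 577·41 + 23, so 4^23 ≡ 23.

23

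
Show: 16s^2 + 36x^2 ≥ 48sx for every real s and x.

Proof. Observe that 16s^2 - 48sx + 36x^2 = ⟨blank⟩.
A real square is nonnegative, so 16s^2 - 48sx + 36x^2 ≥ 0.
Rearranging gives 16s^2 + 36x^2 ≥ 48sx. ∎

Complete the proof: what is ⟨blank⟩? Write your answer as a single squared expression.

16s^2 - 48sx + 36x^2 is a perfect-square trinomial: the outer terms are (4s)^2 and (6x)^2, and the cross term is -2·4s·6x.
So 16s^2 - 48sx + 36x^2 = (4s - 6x)^2 ≥ 0.

(4s - 6x)^2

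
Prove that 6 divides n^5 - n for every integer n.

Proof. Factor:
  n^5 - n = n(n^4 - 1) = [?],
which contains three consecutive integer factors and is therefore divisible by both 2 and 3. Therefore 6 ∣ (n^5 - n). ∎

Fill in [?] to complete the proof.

(n - 1)n(n + 1)(n^2 + 1)

n^4 - 1 = (n^2 - 1)(n^2 + 1), and n^2 - 1 = (n-1)(n+1).
So n(n^4 - 1) = (n - 1)n(n + 1)(n^2 + 1).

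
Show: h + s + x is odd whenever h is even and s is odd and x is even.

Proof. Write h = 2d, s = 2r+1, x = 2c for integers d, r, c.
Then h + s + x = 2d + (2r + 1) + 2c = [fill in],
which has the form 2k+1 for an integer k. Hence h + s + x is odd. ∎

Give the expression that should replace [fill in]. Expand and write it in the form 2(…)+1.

2d + (2r + 1) + 2c = 2c + 2d + 2r + 1
= 2(c + d + r) + 1.
Since c + d + r is an integer, the sum is of the form 2k+1 for an integer k.

2(c + d + r) + 1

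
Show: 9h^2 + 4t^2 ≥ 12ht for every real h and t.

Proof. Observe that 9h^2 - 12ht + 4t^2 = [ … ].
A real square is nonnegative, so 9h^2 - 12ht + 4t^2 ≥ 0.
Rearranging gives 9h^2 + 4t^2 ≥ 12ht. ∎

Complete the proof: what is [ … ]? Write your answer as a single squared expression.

(3h - 2t)^2

The leading and trailing coefficients are 3^2 and 2^2, and 12 = 2·3·2, so the trinomial is (3h - 2t)^2.
Hence 9h^2 - 12ht + 4t^2 ≥ 0.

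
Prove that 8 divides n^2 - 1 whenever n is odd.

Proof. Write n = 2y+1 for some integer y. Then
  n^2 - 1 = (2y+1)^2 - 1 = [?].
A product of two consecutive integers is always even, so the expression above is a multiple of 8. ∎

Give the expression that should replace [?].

(2y+1)^2 - 1 = 4y^2 + 4y + 1 - 1 = 4y^2 + 4y = 4y(y+1).
Since y and y+1 are consecutive, y(y+1) is even, and 4·(even) is a multiple of 8.

4y(y + 1)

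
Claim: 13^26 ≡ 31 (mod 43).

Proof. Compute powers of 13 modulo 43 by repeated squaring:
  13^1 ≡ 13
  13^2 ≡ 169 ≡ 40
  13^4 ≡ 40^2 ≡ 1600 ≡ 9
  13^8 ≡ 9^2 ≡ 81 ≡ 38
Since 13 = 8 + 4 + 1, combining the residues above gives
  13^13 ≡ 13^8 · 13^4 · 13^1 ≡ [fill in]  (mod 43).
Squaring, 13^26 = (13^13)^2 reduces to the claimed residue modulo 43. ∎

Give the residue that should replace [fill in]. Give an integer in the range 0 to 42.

13^8 · 13^4 · 13^1 ≡ 38 · 9 · 13 = 4446.
4446 mod 43 = 17, so 13^13 ≡ 17 (mod 43).

17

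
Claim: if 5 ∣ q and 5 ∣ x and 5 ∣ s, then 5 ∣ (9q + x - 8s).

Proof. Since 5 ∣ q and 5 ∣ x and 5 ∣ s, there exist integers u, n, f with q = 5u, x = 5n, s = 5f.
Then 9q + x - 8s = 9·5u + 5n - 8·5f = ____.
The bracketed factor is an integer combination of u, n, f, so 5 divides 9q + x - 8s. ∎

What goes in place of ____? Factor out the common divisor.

5(-8f + n + 9u)

Each term has a factor of 5: 9·5u + 5n - 8·5f = 5·(-8f + n + 9u).
Since -8f + n + 9u is an integer, 5 ∣ (9q + x - 8s).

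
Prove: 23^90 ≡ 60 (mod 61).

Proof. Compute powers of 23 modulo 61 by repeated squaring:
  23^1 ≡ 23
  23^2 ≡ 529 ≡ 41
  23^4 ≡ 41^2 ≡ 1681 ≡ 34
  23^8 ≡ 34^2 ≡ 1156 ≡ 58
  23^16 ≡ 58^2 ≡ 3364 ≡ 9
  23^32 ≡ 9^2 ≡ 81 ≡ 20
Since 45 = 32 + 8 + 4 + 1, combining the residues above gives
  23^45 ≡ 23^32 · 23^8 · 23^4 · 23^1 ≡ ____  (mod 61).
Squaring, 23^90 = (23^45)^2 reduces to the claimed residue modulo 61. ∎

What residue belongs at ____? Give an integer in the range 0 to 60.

23^32 · 23^8 · 23^4 · 23^1 ≡ 20 · 58 · 34 · 23 = 907120.
907120 mod 61 = 50, so 23^45 ≡ 50 (mod 61).

50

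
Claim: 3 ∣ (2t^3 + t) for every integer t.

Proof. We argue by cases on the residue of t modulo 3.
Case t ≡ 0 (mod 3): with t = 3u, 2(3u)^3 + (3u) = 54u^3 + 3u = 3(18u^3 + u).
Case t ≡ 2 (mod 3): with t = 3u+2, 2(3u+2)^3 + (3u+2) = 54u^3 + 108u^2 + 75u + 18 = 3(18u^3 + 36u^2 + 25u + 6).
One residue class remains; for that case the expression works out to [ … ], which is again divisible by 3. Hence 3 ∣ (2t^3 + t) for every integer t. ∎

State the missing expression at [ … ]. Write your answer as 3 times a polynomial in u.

Only t ≡ 1 (mod 3) is unaccounted for. Put t = 3u+1:
2(3u+1)^3 + (3u+1) expands to 54u^3 + 54u^2 + 21u + 3,
and factoring out 3 leaves 3(18u^3 + 18u^2 + 7u + 1).

3(18u^3 + 18u^2 + 7u + 1)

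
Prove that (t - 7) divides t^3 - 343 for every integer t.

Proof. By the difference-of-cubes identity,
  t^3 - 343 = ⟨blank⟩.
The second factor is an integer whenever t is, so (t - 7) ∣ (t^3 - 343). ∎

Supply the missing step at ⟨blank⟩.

Polynomial division of t^3 - 343 by t - 7 leaves remainder 0 and quotient t^2 + 7t + 49.
Hence t^3 - 343 = (t - 7)(t^2 + 7t + 49).

(t - 7)(t^2 + 7t + 49)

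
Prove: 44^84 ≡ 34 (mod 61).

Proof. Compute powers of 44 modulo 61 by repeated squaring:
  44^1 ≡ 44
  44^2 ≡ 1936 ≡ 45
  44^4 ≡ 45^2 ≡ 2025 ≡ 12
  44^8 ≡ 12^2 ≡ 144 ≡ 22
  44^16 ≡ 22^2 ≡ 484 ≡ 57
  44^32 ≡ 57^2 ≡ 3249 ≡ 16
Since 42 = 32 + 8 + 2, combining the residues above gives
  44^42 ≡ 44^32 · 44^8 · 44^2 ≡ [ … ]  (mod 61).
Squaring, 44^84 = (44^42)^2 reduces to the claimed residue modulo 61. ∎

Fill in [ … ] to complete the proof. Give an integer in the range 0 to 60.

44^32 · 44^8 · 44^2 ≡ 16 · 22 · 45 = 15840.
15840 mod 61 = 41, so 44^42 ≡ 41 (mod 61).

41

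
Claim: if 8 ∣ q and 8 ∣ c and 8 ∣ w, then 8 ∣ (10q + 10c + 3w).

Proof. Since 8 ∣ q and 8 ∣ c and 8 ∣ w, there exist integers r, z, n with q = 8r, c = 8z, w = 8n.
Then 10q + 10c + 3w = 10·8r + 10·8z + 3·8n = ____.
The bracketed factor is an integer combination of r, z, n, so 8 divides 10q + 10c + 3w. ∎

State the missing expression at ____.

8(3n + 10r + 10z)

Pull the common 8 out of every term: 10·8r + 10·8z + 3·8n = 8(3n + 10r + 10z).
3n + 10r + 10z is an integer, which exhibits the divisibility.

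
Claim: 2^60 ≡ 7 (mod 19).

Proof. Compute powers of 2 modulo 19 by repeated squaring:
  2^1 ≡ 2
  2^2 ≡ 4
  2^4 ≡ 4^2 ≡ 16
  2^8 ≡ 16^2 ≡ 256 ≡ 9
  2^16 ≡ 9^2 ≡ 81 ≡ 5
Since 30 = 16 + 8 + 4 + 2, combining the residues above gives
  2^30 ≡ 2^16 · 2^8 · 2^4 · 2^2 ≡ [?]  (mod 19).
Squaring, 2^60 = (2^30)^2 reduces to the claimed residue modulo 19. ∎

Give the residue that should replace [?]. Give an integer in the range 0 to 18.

11

2^16 · 2^8 · 2^4 · 2^2 ≡ 5 · 9 · 16 · 4 = 2880.
2880 mod 19 = 11, so 2^30 ≡ 11 (mod 19).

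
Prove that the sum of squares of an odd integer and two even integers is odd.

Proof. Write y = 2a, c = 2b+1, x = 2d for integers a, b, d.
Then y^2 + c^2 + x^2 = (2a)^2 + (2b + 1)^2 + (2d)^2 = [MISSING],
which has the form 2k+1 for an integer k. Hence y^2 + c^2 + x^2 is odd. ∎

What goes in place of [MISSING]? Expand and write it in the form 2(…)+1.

Expanding: (2a)^2 + (2b + 1)^2 + (2d)^2 = 4a^2 + 4b^2 + 4b + 4d^2 + 1.
Every term except the constant is even, so this is 2(2a^2 + 2b^2 + 2b + 2d^2) + 1,
and 2a^2 + 2b^2 + 2b + 2d^2 ∈ ℤ gives the required form.

2(2a^2 + 2b^2 + 2b + 2d^2) + 1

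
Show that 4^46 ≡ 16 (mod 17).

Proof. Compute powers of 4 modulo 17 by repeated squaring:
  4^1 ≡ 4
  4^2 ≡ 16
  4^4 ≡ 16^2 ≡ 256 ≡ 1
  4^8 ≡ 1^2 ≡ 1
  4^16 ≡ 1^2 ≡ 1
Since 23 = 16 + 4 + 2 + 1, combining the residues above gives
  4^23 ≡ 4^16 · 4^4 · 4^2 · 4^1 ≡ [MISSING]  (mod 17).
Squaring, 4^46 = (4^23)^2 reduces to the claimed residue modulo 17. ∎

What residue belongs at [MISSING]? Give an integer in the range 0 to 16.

13

4^16 · 4^4 · 4^2 · 4^1 ≡ 1 · 1 · 16 · 4 = 64.
64 mod 17 = 13, so 4^23 ≡ 13 (mod 17).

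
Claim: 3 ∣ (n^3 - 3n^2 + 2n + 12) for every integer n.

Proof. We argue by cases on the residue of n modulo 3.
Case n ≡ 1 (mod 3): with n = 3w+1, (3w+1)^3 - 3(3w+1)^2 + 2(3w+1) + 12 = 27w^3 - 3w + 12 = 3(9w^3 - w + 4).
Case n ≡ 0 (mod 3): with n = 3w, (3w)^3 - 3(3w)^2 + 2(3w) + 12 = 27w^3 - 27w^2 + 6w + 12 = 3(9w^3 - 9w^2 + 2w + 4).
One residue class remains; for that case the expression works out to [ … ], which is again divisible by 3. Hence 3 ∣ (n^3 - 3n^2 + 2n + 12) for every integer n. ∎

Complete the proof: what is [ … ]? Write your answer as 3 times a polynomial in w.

The residues treated are {1, 0}, so the missing case is n ≡ 2 (mod 3); write n = 3w+2.
Then (3w+2)^3 - 3(3w+2)^2 + 2(3w+2) + 12 = 27w^3 + 27w^2 + 6w + 12 = 3(9w^3 + 9w^2 + 2w + 4).

3(9w^3 + 9w^2 + 2w + 4)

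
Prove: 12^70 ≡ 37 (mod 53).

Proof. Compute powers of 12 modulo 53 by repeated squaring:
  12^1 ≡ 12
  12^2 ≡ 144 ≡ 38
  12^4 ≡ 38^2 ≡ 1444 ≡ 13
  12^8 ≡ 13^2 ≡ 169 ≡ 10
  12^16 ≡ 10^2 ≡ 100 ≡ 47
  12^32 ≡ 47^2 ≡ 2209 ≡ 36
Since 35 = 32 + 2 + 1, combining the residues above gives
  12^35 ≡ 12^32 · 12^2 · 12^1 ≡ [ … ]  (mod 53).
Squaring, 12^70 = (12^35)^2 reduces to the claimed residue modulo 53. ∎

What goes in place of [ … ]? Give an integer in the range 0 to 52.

Multiply the listed residues: 36 · 38 · 12 = 1368 → 16416.
Reducing modulo 53: 16416 = 309·53 + 39, so 12^35 ≡ 39.

39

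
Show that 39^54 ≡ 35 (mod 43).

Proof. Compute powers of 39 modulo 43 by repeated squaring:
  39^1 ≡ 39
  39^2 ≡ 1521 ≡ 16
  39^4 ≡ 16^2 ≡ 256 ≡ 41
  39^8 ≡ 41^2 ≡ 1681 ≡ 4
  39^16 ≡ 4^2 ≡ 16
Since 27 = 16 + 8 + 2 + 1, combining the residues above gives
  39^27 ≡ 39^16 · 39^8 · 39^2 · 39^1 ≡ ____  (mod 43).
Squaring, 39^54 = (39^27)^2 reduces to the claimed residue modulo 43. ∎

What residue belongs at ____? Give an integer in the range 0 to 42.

32

39^16 · 39^8 · 39^2 · 39^1 ≡ 16 · 4 · 16 · 39 = 39936.
39936 mod 43 = 32, so 39^27 ≡ 32 (mod 43).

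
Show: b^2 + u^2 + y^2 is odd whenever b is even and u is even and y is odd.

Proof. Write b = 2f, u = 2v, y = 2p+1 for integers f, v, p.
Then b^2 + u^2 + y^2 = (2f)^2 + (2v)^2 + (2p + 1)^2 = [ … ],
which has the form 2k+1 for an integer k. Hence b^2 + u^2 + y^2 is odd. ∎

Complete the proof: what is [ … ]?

Expanding: (2f)^2 + (2v)^2 + (2p + 1)^2 = 4f^2 + 4p^2 + 4p + 4v^2 + 1.
Every term except the constant is even, so this is 2(2f^2 + 2p^2 + 2p + 2v^2) + 1,
and 2f^2 + 2p^2 + 2p + 2v^2 ∈ ℤ gives the required form.

2(2f^2 + 2p^2 + 2p + 2v^2) + 1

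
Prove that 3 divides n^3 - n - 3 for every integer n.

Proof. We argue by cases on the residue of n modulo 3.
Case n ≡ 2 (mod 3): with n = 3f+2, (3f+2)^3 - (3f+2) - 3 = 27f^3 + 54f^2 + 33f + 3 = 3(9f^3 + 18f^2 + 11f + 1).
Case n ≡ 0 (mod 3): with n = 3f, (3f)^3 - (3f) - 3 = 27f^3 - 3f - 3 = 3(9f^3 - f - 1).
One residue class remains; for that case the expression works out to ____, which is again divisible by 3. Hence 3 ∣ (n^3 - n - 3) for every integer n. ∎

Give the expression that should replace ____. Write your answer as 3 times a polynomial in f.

3(9f^3 + 9f^2 + 2f - 1)

The residues treated are {2, 0}, so the missing case is n ≡ 1 (mod 3); write n = 3f+1.
Then (3f+1)^3 - (3f+1) - 3 = 27f^3 + 27f^2 + 6f - 3 = 3(9f^3 + 9f^2 + 2f - 1).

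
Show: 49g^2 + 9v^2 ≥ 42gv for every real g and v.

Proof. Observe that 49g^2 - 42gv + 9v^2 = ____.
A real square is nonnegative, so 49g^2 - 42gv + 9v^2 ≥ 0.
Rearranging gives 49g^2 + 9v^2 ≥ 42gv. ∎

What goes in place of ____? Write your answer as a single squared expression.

(7g - 3v)^2

The leading and trailing coefficients are 7^2 and 3^2, and 42 = 2·7·3, so the trinomial is (7g - 3v)^2.
Hence 49g^2 - 42gv + 9v^2 ≥ 0.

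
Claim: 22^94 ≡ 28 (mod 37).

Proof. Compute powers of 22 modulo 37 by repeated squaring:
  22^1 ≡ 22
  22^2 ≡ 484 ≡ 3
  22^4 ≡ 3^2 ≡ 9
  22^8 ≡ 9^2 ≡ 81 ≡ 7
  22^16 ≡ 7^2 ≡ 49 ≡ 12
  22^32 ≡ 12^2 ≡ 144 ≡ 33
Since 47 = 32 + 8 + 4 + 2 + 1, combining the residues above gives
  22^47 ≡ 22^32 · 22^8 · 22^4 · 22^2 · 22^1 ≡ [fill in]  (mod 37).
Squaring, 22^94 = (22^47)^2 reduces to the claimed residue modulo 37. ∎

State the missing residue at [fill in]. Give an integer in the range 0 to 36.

22^32 · 22^8 · 22^4 · 22^2 · 22^1 ≡ 33 · 7 · 9 · 3 · 22 = 137214.
137214 mod 37 = 18, so 22^47 ≡ 18 (mod 37).

18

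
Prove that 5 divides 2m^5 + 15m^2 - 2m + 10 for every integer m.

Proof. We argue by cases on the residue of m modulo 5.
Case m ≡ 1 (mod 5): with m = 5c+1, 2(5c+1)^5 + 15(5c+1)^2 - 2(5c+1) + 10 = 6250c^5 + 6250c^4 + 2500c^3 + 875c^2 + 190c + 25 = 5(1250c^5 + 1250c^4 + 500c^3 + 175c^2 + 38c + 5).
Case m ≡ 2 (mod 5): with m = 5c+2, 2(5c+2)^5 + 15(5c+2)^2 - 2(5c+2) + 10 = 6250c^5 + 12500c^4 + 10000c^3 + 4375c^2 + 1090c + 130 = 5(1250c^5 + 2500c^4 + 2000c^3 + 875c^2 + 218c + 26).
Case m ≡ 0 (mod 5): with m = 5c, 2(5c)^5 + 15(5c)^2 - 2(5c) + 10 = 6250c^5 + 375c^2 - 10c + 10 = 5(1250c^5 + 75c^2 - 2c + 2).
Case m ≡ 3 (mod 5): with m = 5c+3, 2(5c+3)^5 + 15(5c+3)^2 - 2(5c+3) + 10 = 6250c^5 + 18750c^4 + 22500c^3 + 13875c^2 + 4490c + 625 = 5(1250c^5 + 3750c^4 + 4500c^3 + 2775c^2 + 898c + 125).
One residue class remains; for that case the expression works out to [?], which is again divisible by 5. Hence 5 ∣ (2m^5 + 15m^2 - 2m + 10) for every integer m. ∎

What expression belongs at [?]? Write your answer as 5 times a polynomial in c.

5(1250c^5 + 5000c^4 + 8000c^3 + 6475c^2 + 2678c + 458)

The residues treated are {1, 2, 0, 3}, so the missing case is m ≡ 4 (mod 5); write m = 5c+4.
Then 2(5c+4)^5 + 15(5c+4)^2 - 2(5c+4) + 10 = 6250c^5 + 25000c^4 + 40000c^3 + 32375c^2 + 13390c + 2290 = 5(1250c^5 + 5000c^4 + 8000c^3 + 6475c^2 + 2678c + 458).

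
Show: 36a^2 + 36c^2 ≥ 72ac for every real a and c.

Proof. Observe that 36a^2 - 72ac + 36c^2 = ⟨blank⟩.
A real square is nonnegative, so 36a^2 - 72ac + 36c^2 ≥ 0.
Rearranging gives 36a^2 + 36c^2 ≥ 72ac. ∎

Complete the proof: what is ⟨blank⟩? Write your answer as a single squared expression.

The leading and trailing coefficients are 6^2 and 6^2, and 72 = 2·6·6, so the trinomial is (6a - 6c)^2.
Hence 36a^2 - 72ac + 36c^2 ≥ 0.

(6a - 6c)^2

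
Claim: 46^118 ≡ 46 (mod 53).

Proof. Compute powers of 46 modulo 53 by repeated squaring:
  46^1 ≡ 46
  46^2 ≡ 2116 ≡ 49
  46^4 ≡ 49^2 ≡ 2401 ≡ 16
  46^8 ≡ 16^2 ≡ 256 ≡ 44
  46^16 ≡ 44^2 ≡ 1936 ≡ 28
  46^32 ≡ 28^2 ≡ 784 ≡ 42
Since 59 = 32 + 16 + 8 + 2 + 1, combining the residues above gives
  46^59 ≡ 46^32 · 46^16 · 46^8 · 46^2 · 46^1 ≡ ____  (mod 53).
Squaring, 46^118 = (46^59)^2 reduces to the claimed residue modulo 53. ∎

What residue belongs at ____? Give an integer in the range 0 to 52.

24

Multiply the listed residues: 42 · 28 · 44 · 49 · 46 = 1176 → 51744 → 2535456 → 116630976.
Reducing modulo 53: 116630976 = 2200584·53 + 24, so 46^59 ≡ 24.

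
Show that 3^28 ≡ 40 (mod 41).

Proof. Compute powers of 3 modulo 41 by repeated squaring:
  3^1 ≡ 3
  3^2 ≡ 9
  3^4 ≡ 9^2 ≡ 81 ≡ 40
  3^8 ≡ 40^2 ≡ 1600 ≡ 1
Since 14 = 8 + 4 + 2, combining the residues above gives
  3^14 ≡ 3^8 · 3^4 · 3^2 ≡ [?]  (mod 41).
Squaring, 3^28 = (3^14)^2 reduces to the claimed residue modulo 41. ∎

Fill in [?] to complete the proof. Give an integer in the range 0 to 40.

32

Multiply the listed residues: 1 · 40 · 9 = 40 → 360.
Reducing modulo 41: 360 = 8·41 + 32, so 3^14 ≡ 32.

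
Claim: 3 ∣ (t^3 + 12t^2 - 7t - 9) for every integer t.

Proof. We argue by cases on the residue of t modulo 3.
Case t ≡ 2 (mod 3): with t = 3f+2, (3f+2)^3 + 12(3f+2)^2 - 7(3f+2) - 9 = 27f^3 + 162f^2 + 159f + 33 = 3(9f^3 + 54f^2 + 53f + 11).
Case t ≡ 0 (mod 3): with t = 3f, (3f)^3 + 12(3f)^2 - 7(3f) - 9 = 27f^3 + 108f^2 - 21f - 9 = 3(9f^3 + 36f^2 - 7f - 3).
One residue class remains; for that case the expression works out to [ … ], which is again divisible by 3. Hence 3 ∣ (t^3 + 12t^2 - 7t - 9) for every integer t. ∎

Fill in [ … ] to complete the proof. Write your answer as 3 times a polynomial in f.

3(9f^3 + 45f^2 + 20f - 1)

The residues treated are {2, 0}, so the missing case is t ≡ 1 (mod 3); write t = 3f+1.
Then (3f+1)^3 + 12(3f+1)^2 - 7(3f+1) - 9 = 27f^3 + 135f^2 + 60f - 3 = 3(9f^3 + 45f^2 + 20f - 1).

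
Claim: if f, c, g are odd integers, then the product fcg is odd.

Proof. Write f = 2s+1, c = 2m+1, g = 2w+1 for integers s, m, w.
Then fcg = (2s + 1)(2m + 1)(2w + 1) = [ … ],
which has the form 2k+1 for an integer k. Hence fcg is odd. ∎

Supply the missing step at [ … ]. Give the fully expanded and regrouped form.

2(4msw + 2ms + 2mw + m + 2sw + s + w) + 1

Expanding: (2s + 1)(2m + 1)(2w + 1) = 8msw + 4ms + 4mw + 2m + 4sw + 2s + 2w + 1.
Every term except the constant is even, so this is 2(4msw + 2ms + 2mw + m + 2sw + s + w) + 1,
and 4msw + 2ms + 2mw + m + 2sw + s + w ∈ ℤ gives the required form.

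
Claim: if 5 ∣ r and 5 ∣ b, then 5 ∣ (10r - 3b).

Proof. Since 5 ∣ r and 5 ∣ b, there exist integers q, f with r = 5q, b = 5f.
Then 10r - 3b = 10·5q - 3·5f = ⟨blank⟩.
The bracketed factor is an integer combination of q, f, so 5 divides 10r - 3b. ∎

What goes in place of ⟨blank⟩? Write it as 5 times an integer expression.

5(-3f + 10q)

Pull the common 5 out of every term: 10·5q - 3·5f = 5(-3f + 10q).
-3f + 10q is an integer, which exhibits the divisibility.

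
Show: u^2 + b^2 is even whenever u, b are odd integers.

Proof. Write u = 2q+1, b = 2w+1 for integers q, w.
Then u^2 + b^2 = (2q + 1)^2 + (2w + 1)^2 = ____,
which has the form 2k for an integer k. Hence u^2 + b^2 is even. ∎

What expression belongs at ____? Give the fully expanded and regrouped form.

Expanding: (2q + 1)^2 + (2w + 1)^2 = 4q^2 + 4q + 4w^2 + 4w + 2.
Every term is even; pulling out the factor of 2 gives 2(2q^2 + 2q + 2w^2 + 2w + 1).

2(2q^2 + 2q + 2w^2 + 2w + 1)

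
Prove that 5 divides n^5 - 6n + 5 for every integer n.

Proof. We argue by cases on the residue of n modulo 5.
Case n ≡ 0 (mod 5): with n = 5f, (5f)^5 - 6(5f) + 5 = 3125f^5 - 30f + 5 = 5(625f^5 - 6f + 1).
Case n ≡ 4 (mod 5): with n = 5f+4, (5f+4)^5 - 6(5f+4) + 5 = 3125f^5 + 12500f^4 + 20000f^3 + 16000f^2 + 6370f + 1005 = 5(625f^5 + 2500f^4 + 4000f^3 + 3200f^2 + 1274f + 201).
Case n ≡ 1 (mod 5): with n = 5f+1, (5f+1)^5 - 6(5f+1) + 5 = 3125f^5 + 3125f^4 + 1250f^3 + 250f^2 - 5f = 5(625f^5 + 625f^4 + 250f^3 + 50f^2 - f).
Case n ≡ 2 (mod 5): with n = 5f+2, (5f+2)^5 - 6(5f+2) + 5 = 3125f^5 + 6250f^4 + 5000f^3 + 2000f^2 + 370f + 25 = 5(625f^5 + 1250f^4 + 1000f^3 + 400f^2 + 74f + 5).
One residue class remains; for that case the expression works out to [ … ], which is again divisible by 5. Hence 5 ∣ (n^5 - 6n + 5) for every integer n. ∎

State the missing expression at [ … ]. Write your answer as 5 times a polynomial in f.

Only n ≡ 3 (mod 5) is unaccounted for. Put n = 5f+3:
(5f+3)^5 - 6(5f+3) + 5 expands to 3125f^5 + 9375f^4 + 11250f^3 + 6750f^2 + 1995f + 230,
and factoring out 5 leaves 5(625f^5 + 1875f^4 + 2250f^3 + 1350f^2 + 399f + 46).

5(625f^5 + 1875f^4 + 2250f^3 + 1350f^2 + 399f + 46)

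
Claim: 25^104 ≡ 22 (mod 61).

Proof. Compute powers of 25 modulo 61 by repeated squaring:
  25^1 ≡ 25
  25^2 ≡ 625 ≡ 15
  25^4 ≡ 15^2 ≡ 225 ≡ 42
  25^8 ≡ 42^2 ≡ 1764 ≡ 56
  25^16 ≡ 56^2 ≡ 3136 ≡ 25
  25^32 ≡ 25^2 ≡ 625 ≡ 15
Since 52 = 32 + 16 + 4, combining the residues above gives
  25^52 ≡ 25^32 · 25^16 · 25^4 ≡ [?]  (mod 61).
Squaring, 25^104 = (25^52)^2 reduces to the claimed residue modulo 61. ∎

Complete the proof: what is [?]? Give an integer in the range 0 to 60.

12

Multiply the listed residues: 15 · 25 · 42 = 375 → 15750.
Reducing modulo 61: 15750 = 258·61 + 12, so 25^52 ≡ 12.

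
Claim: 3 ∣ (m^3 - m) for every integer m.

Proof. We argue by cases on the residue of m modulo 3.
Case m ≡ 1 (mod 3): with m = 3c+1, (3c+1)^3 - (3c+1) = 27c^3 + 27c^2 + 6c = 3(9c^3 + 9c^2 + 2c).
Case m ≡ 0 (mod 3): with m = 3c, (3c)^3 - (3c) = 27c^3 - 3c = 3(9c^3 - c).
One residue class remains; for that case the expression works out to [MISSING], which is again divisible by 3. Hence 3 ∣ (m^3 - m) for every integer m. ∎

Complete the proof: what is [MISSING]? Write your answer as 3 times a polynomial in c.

3(9c^3 + 18c^2 + 11c + 2)

Only m ≡ 2 (mod 3) is unaccounted for. Put m = 3c+2:
(3c+2)^3 - (3c+2) expands to 27c^3 + 54c^2 + 33c + 6,
and factoring out 3 leaves 3(9c^3 + 18c^2 + 11c + 2).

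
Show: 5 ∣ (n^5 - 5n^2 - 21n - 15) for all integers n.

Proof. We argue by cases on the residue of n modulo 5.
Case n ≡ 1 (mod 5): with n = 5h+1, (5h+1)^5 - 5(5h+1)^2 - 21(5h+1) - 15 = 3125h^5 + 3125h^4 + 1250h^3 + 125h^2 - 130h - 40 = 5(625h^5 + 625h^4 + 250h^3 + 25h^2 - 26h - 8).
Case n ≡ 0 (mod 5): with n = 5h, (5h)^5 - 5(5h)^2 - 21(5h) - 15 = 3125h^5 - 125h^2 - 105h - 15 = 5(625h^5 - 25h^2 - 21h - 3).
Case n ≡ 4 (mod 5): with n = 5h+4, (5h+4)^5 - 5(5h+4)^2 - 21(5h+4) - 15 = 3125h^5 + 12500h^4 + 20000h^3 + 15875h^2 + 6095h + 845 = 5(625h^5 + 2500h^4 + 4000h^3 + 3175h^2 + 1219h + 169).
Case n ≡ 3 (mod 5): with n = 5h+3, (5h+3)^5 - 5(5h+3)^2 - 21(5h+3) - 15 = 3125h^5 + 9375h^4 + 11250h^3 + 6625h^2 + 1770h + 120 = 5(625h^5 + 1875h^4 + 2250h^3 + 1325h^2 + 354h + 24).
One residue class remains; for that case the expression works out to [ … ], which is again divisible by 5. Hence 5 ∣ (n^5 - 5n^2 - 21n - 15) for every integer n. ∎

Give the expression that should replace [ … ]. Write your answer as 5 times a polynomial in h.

The residues treated are {1, 0, 4, 3}, so the missing case is n ≡ 2 (mod 5); write n = 5h+2.
Then (5h+2)^5 - 5(5h+2)^2 - 21(5h+2) - 15 = 3125h^5 + 6250h^4 + 5000h^3 + 1875h^2 + 195h - 45 = 5(625h^5 + 1250h^4 + 1000h^3 + 375h^2 + 39h - 9).

5(625h^5 + 1250h^4 + 1000h^3 + 375h^2 + 39h - 9)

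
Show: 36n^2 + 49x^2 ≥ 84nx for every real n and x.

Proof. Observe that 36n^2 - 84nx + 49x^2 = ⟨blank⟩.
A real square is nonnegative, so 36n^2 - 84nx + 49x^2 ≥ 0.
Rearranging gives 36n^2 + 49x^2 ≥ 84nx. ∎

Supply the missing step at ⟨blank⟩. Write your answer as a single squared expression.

The leading and trailing coefficients are 6^2 and 7^2, and 84 = 2·6·7, so the trinomial is (6n - 7x)^2.
Hence 36n^2 - 84nx + 49x^2 ≥ 0.

(6n - 7x)^2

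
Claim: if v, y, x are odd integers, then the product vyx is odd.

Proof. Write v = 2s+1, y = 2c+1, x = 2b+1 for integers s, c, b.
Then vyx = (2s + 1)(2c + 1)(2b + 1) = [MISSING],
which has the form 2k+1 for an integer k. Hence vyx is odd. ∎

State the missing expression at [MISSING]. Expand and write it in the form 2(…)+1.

Expanding: (2s + 1)(2c + 1)(2b + 1) = 8bcs + 4bc + 4bs + 2b + 4cs + 2c + 2s + 1.
Every term except the constant is even, so this is 2(4bcs + 2bc + 2bs + b + 2cs + c + s) + 1,
and 4bcs + 2bc + 2bs + b + 2cs + c + s ∈ ℤ gives the required form.

2(4bcs + 2bc + 2bs + b + 2cs + c + s) + 1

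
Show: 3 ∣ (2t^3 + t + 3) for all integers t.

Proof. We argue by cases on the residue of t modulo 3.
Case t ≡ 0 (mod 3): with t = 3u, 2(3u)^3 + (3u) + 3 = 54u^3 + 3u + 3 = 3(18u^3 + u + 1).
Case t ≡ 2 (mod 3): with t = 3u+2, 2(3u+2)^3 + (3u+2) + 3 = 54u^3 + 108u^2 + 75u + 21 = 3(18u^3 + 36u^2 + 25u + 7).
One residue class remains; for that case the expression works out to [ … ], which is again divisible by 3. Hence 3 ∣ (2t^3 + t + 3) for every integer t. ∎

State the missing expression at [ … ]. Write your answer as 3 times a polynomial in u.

The residues treated are {0, 2}, so the missing case is t ≡ 1 (mod 3); write t = 3u+1.
Then 2(3u+1)^3 + (3u+1) + 3 = 54u^3 + 54u^2 + 21u + 6 = 3(18u^3 + 18u^2 + 7u + 2).

3(18u^3 + 18u^2 + 7u + 2)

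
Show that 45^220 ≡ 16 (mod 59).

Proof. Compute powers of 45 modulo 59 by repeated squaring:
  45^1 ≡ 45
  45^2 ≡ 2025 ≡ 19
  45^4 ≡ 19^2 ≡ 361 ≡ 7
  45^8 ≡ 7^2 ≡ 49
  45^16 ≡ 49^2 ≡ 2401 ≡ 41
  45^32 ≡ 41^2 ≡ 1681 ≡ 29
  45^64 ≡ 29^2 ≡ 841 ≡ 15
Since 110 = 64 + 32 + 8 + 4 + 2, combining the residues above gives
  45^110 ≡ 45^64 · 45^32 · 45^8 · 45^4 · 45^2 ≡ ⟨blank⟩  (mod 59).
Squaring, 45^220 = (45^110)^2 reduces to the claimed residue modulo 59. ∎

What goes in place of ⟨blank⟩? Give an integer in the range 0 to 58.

45^64 · 45^32 · 45^8 · 45^4 · 45^2 ≡ 15 · 29 · 49 · 7 · 19 = 2834895.
2834895 mod 59 = 4, so 45^110 ≡ 4 (mod 59).

4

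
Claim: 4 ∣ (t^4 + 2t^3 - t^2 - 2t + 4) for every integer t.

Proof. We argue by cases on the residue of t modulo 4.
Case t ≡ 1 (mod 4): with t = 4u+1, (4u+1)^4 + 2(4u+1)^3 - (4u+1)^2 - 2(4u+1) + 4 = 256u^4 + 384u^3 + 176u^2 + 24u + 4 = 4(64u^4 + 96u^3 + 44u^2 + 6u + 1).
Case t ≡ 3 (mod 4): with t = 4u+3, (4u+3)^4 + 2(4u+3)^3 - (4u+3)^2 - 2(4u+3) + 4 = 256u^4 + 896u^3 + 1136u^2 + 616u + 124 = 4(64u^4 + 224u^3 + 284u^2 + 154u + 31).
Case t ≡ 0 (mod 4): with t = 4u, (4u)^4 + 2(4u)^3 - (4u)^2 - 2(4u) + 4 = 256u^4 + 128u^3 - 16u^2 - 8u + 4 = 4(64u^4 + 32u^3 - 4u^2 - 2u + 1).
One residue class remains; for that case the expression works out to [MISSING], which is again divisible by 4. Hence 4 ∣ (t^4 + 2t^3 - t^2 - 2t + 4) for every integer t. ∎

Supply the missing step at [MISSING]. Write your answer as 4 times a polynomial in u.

Only t ≡ 2 (mod 4) is unaccounted for. Put t = 4u+2:
(4u+2)^4 + 2(4u+2)^3 - (4u+2)^2 - 2(4u+2) + 4 expands to 256u^4 + 640u^3 + 560u^2 + 200u + 28,
and factoring out 4 leaves 4(64u^4 + 160u^3 + 140u^2 + 50u + 7).

4(64u^4 + 160u^3 + 140u^2 + 50u + 7)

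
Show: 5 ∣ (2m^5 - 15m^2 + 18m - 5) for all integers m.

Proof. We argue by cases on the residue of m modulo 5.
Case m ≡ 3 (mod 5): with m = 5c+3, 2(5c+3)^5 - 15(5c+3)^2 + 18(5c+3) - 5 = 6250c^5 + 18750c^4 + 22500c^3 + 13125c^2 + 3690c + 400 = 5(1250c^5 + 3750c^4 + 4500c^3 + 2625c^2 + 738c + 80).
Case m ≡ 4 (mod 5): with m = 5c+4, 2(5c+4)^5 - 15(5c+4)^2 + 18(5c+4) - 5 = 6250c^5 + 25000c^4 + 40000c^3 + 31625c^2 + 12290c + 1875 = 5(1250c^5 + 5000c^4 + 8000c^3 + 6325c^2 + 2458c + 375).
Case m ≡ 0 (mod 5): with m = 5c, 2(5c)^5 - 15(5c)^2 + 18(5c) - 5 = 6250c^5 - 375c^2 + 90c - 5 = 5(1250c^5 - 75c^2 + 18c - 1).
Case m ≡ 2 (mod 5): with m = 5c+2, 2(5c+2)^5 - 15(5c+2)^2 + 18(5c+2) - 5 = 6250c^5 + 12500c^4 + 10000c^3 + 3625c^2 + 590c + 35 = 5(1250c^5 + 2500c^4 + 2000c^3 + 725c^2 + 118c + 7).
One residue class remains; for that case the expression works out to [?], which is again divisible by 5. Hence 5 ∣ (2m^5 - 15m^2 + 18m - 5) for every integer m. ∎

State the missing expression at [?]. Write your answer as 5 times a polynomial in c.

Only m ≡ 1 (mod 5) is unaccounted for. Put m = 5c+1:
2(5c+1)^5 - 15(5c+1)^2 + 18(5c+1) - 5 expands to 6250c^5 + 6250c^4 + 2500c^3 + 125c^2 - 10c,
and factoring out 5 leaves 5(1250c^5 + 1250c^4 + 500c^3 + 25c^2 - 2c).

5(1250c^5 + 1250c^4 + 500c^3 + 25c^2 - 2c)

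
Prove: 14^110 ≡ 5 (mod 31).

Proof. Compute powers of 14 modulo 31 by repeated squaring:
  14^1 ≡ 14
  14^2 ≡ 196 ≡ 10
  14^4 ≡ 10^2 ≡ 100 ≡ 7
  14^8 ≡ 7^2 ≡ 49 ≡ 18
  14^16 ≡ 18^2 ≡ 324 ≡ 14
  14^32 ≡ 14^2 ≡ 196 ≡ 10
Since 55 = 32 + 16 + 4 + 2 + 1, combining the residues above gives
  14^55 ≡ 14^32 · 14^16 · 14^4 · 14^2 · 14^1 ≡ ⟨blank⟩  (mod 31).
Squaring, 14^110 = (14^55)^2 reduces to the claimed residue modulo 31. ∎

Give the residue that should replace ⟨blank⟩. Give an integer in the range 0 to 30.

25

Multiply the listed residues: 10 · 14 · 7 · 10 · 14 = 140 → 980 → 9800 → 137200.
Reducing modulo 31: 137200 = 4425·31 + 25, so 14^55 ≡ 25.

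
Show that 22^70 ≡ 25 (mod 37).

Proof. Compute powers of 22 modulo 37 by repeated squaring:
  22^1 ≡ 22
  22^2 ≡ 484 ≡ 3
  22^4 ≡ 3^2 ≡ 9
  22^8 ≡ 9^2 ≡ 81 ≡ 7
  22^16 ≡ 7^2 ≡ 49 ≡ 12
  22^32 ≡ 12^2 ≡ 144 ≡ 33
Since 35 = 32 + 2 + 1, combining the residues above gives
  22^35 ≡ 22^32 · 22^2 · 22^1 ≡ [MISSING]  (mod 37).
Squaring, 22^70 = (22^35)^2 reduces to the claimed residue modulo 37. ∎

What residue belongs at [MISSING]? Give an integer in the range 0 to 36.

Multiply the listed residues: 33 · 3 · 22 = 99 → 2178.
Reducing modulo 37: 2178 = 58·37 + 32, so 22^35 ≡ 32.

32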